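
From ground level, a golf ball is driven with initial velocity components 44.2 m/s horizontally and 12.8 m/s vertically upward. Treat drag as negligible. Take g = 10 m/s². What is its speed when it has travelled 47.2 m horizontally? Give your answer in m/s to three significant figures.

44.3 m/s

x = vₓ t ⇒ t = 47.2/44.20 = 1.068 s.
Vertical velocity there: v_y = v_y0 − g t = 12.80 − 10.0 × 1.068 = 2.121 m/s.
Speed: √(vₓ² + v_y²) = √(44.20² + 2.121²) = 44.25 m/s.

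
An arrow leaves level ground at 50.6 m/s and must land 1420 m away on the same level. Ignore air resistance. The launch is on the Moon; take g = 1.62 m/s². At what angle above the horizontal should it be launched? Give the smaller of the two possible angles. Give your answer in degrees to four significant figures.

R = v₀² sin 2θ / g gives sin 2θ = gR/v₀² = 1.62·1420/50.6² = 0.8985.
2θ = 63.96° or 180° − 63.96° = 116.0°, so θ = 31.98° or 58.02°.
The smaller angle is 31.98°.

31.98°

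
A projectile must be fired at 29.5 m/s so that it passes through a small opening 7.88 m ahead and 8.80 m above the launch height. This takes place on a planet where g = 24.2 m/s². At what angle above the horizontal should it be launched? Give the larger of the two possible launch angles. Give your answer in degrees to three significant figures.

Trajectory: y = x tanθ − g x² (1 + tan²θ)/(2v₀²). With x = 7.88, y = 8.80, v₀ = 29.5, g = 24.2:
0.8634 tan²θ − 7.88 tanθ + (9.663) = 0.
tanθ = [7.88 ± √(7.88² − 4 × 0.8634 × (9.663))] / (2 × 0.8634) = (7.88 ± 5.359) / 1.727, giving tanθ = 1.460 or 7.667.
θ = 55.59° or 82.57°; the larger is 82.57°.

82.6°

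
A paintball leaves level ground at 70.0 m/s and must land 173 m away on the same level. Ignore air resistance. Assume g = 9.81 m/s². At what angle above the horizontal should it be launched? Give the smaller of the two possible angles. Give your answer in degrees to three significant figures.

Level-ground range R = v₀² sin(2θ)/g ⇒ sin(2θ) = gR/v₀² = 9.81 × 173 / 70.0² = 0.3464.
2θ = 20.26° or 180° − 20.26° = 159.7°, so θ = 10.13° or 79.87°.
The smaller angle is 10.13°.

10.1°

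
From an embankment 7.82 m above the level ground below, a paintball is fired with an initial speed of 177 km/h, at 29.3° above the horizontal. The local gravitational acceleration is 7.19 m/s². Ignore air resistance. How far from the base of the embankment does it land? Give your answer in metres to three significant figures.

300 m

Convert: 177 km/h = 177/3.6 = 49.17 m/s.
Resolve: vₓ = 49.17 cos 29.3° = 42.88 m/s and v_y0 = 49.17 sin 29.3° = 24.06 m/s.
With up positive and y = 0 at the ground: y(t) = 7.82 + (24.06) t − 3.595 t². Setting y = 0 and taking the positive root: t = [24.06 + √(24.06² + 2·7.19·7.82)] / 7.19 = (24.06 + 26.29) / 7.19 = 7.004 s.
Horizontal distance: R = vₓ t = 42.88 × 7.004 = 300.3 m.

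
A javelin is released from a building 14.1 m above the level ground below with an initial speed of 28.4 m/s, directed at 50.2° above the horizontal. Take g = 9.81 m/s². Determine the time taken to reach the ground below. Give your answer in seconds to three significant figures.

vₓ = 28.40 cos 50.2° = 18.18 m/s; v_y0 = 28.40 sin 50.2° = 21.82 m/s.
With up positive and y = 0 at the ground: y(t) = 14.1 + (21.82) t − 4.905 t². Setting y = 0 and taking the positive root: t = [21.82 + √(21.82² + 2·9.81·14.1)] / 9.81 = (21.82 + 27.44) / 9.81 = 5.021 s.

5.02 s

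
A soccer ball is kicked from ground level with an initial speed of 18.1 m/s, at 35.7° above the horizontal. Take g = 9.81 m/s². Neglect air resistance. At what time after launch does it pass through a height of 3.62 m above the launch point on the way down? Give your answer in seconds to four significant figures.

1.726 s

Resolve: vₓ = 18.10 cos 35.7° = 14.70 m/s and v_y0 = 18.10 sin 35.7° = 10.56 m/s.
Require v_y0 t − ½ g t² = 3.62, i.e. 4.905 t² − 10.56 t + 3.62 = 0.
Quadratic formula: t = (10.56 ± √40.533) / 9.81 = (10.56 ± 6.367) / 9.81 → t = 0.4277 s or 1.726 s.
The descending-branch root is 1.726 s.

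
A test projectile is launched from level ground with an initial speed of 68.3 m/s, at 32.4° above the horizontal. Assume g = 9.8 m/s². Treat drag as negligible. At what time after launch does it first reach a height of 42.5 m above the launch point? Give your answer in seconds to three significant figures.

Resolve: vₓ = 68.30 cos 32.4° = 57.67 m/s and v_y0 = 68.30 sin 32.4° = 36.60 m/s.
Height y(t) = 36.60 t − 4.900 t² = 42.5 gives 4.900 t² − 36.60 t + 42.5 = 0.
t = [36.60 ± √(36.60² − 2·9.80·42.5)] / 9.80 = (36.60 ± 22.50) / 9.80, so t = 1.438 s or t = 6.031 s.
The first (ascending) time is 1.438 s.

1.44 s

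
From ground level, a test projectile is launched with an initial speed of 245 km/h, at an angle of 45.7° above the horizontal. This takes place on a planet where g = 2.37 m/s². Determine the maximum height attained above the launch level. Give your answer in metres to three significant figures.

Convert: 245 km/h = 245/3.6 = 68.06 m/s.
Resolve: vₓ = 68.06 cos 45.7° = 47.53 m/s and v_y0 = 68.06 sin 45.7° = 48.71 m/s.
Peak height H = v_y0² / (2g) = 2372.4 / 4.740 = 500.5 m.

500 m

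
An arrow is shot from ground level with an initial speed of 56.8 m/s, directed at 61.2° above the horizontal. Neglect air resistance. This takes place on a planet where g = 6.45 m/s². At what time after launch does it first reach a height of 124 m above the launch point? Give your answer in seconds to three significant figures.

3.12 s

Horizontal component vₓ = 56.80 cos 61.2° = 27.36 m/s; vertical v_y0 = 56.80 sin 61.2° = 49.77 m/s.
Height y(t) = 49.77 t − 3.225 t² = 124 gives 3.225 t² − 49.77 t + 124 = 0.
Quadratic formula: t = (49.77 ± √877.87) / 6.45 = (49.77 ± 29.63) / 6.45 → t = 3.123 s or 12.31 s.
The first (ascending) time is 3.123 s.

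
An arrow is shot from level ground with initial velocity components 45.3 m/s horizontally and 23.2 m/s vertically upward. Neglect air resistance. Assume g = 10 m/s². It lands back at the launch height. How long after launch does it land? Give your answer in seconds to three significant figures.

4.64 s

Time of flight on level ground: T = 2 v_y0 / g = 2 × 23.20 / 10.0 = 4.640 s.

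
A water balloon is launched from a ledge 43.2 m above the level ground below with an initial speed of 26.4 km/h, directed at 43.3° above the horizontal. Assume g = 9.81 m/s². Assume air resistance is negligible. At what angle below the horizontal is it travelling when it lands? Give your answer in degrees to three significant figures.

Convert: 26.4 km/h = 26.4/3.6 = 7.333 m/s.
Resolve: vₓ = 7.333 cos 43.3° = 5.337 m/s and v_y0 = 7.333 sin 43.3° = 5.029 m/s.
Vertical motion (up positive, ground at y = 0): 4.905 t² − (5.029) t − 43.2 = 0, so t = (5.029 + √(5.029² + 2·9.81·43.2)) / 9.81 = (5.029 + 29.54) / 9.81 = 3.524 s.
At impact: v_y = v_y0 − g t = −29.54 m/s; vₓ = 5.337 m/s.
Angle below horizontal: arctan(|v_y|/vₓ) = arctan(29.54/5.337) = 79.76°.

79.8°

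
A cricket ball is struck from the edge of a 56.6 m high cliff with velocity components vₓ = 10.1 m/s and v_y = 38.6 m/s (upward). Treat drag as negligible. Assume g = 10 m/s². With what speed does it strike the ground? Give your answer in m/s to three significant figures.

With up positive and y = 0 at the ground: y(t) = 56.6 + (38.60) t − 5.000 t². Setting y = 0 and taking the positive root: t = [38.60 + √(38.60² + 2·10.0·56.6)] / 10.0 = (38.60 + 51.21) / 10.0 = 8.981 s.
Vertical velocity at impact: v_y = v_y0 − g t = 38.60 − 10.0 × 8.981 = −51.21 m/s.
Speed: |v| = √(vₓ² + v_y²) = √(10.10² + 51.21²) = 52.19 m/s.

52.2 m/s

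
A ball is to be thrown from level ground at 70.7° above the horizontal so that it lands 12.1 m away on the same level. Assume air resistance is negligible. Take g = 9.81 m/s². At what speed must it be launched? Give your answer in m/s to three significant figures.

On level ground R = v₀² sin 2θ / g ⇒ v₀ = √(gR / sin 2θ).
v₀ = √(9.81 × 12.1 / sin 141.4°) = √(118.7 / 0.6239) = √190.26 = 13.79 m/s.

13.8 m/s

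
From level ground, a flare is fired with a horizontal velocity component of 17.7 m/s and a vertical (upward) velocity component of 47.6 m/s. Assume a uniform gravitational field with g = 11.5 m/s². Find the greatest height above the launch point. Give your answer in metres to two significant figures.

99 m

Peak height H = v_y0² / (2g) = 2265.8 / 23.00 = 98.51 m.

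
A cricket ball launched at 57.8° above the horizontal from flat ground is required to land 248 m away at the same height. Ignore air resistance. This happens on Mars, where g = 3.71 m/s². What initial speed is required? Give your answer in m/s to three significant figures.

From R = (v₀² / g) sin 2θ: v₀ = √(gR / sin 2θ).
v₀ = √(3.71 × 248 / sin 115.6°) = √(920.1 / 0.9018) = √1020.2 = 31.94 m/s.

31.9 m/s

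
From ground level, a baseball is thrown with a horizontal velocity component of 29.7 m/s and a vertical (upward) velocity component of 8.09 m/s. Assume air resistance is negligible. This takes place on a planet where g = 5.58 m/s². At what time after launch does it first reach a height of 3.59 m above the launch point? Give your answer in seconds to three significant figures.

Height y(t) = 8.090 t − 2.790 t² = 3.59 gives 2.790 t² − 8.090 t + 3.59 = 0.
t = [8.090 ± √(8.090² − 2·5.58·3.59)] / 5.58 = (8.090 ± 5.038) / 5.58, so t = 0.5469 s or t = 2.353 s.
The first (ascending) time is 0.5469 s.

0.547 s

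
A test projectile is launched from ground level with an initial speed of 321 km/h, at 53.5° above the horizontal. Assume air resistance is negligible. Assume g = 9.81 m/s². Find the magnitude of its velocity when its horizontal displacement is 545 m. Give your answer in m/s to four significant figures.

60.51 m/s

Convert: 321 km/h = 321/3.6 = 89.17 m/s.
Resolve: vₓ = 89.17 cos 53.5° = 53.04 m/s and v_y0 = 89.17 sin 53.5° = 71.68 m/s.
At x = 545 m, t = x/vₓ = 545/53.04 = 10.28 s.
Vertical velocity there: v_y = v_y0 − g t = 71.68 − 9.81 × 10.28 = −29.13 m/s.
Speed: √(vₓ² + v_y²) = √(53.04² + 29.13²) = 60.51 m/s.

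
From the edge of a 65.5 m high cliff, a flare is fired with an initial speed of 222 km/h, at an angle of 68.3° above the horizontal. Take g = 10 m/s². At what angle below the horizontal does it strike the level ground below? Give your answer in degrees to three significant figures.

71.4°

Convert: 222 km/h = 222/3.6 = 61.67 m/s.
Components: vₓ = 61.67 cos 68.3° = 22.80 m/s, v_y0 = 61.67 sin 68.3° = 57.30 m/s.
Vertical motion (up positive, ground at y = 0): 5.000 t² − (57.30) t − 65.5 = 0, so t = (57.30 + √(57.30² + 2·10.0·65.5)) / 10.0 = (57.30 + 67.77) / 10.0 = 12.51 s.
At impact: v_y = v_y0 − g t = −67.77 m/s; vₓ = 22.80 m/s.
Angle below horizontal: arctan(|v_y|/vₓ) = arctan(67.77/22.80) = 71.40°.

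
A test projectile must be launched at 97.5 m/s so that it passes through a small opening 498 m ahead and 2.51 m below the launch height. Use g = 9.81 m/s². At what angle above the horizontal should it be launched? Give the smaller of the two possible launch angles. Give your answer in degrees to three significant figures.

Trajectory: y = x tanθ − g x² (1 + tan²θ)/(2v₀²). With x = 498, y = −2.51, v₀ = 97.5, g = 9.81:
128.0 tan²θ − 498 tanθ + (125.5) = 0.
tanθ = [498 ± √(498² − 4 × 128.0 × (125.5))] / (2 × 128.0) = (498 ± 428.7) / 255.9, giving tanθ = 0.2708 or 3.621.
θ = 15.15° or 74.56°; the smaller is 15.15°.

15.1°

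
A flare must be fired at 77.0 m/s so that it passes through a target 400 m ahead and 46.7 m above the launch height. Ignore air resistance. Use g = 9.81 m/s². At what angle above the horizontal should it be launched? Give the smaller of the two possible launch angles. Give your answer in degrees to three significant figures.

28.7°

Trajectory: y = x tanθ − g x² (1 + tan²θ)/(2v₀²). With x = 400, y = 46.7, v₀ = 77.0, g = 9.81:
132.4 tan²θ − 400 tanθ + (179.1) = 0.
tanθ = [400 ± √(400² − 4 × 132.4 × (179.1))] / (2 × 132.4) = (400 ± 255.3) / 264.7, giving tanθ = 0.5465 or 2.475.
θ = 28.66° or 68.00°; the smaller is 28.66°.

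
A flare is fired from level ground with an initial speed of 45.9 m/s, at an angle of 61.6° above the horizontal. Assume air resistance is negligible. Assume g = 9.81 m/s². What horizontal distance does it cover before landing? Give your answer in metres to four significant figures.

Resolve: vₓ = 45.90 cos 61.6° = 21.83 m/s and v_y0 = 45.90 sin 61.6° = 40.38 m/s.
Flight time T = 2 v_y0 / g = 8.232 s.
Range: R = vₓ T = 21.83 × 8.232 = 179.7 m.

179.7 m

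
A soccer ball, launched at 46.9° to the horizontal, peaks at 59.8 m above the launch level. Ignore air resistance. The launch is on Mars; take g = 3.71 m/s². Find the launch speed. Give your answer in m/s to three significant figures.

At the peak v_y = 0, so v_y0 = √(2gH) = √(2 × 3.71 × 59.8) = 21.06 m/s.
v_y0 = v₀ sin θ ⇒ v₀ = 21.06 / sin 46.9° = 28.85 m/s.

28.8 m/s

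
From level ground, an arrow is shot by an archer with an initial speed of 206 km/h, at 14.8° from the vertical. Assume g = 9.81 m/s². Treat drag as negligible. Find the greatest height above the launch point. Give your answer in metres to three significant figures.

Convert: 206 km/h = 206/3.6 = 57.22 m/s.
Resolve: vₓ = 57.22 sin 14.8° = 14.62 m/s and v_y0 = 57.22 cos 14.8° = 55.32 m/s.
Peak height H = v_y0² / (2g) = 3060.7 / 19.62 = 156.0 m.

156 m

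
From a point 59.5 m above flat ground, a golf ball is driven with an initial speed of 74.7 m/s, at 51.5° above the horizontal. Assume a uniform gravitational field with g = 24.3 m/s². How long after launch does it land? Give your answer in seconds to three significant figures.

vₓ = 74.70 cos 51.5° = 46.50 m/s; v_y0 = 74.70 sin 51.5° = 58.46 m/s.
The projectile lands when y = 59.5 + (58.46) t − ½·24.3·t² = 0. Positive root: t = (58.46 + √(58.46² + 2·24.3·59.5)) / 24.3 = (58.46 + 79.43) / 24.3 = 5.675 s.

5.67 s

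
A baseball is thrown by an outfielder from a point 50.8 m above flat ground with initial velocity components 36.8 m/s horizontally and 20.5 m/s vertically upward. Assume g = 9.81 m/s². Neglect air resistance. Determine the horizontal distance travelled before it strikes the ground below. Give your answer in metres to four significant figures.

218.1 m

The projectile lands when y = 50.8 + (20.50) t − ½·9.81·t² = 0. Positive root: t = (20.50 + √(20.50² + 2·9.81·50.8)) / 9.81 = (20.50 + 37.64) / 9.81 = 5.927 s.
Horizontal distance: R = vₓ t = 36.80 × 5.927 = 218.1 m.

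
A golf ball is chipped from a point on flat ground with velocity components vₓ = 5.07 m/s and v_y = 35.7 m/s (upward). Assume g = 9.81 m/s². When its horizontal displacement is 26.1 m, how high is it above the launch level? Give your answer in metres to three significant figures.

53.8 m

Time to reach x = 26.1 m: t = x/vₓ = 26.1/5.070 = 5.148 s.
Height: y = v_y0 t − ½ g t² = 35.70 × 5.148 − 4.905 × 5.148² = 183.8 − 130.0 = 53.79 m.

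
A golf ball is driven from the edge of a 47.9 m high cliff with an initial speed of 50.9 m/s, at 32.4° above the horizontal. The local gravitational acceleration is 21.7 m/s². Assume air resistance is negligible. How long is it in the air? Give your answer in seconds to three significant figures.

Resolve: vₓ = 50.90 cos 32.4° = 42.98 m/s and v_y0 = 50.90 sin 32.4° = 27.27 m/s.
The projectile lands when y = 47.9 + (27.27) t − ½·21.7·t² = 0. Positive root: t = (27.27 + √(27.27² + 2·21.7·47.9)) / 21.7 = (27.27 + 53.13) / 21.7 = 3.705 s.

3.71 s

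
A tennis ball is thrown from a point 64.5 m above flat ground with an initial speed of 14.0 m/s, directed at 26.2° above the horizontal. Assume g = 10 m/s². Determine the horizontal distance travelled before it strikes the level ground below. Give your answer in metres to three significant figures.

53.5 m

Horizontal component vₓ = 14.00 cos 26.2° = 12.56 m/s; vertical v_y0 = 14.00 sin 26.2° = 6.181 m/s.
The projectile lands when y = 64.5 + (6.181) t − ½·10.0·t² = 0. Positive root: t = (6.181 + √(6.181² + 2·10.0·64.5)) / 10.0 = (6.181 + 36.44) / 10.0 = 4.263 s.
Horizontal distance: R = vₓ t = 12.56 × 4.263 = 53.54 m.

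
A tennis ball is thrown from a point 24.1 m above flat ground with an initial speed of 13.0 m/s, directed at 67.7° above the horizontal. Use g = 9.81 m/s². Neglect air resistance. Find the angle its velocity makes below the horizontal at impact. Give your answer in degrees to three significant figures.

78.8°

Resolve: vₓ = 13.00 cos 67.7° = 4.933 m/s and v_y0 = 13.00 sin 67.7° = 12.03 m/s.
The projectile lands when y = 24.1 + (12.03) t − ½·9.81·t² = 0. Positive root: t = (12.03 + √(12.03² + 2·9.81·24.1)) / 9.81 = (12.03 + 24.85) / 9.81 = 3.759 s.
At impact: v_y = v_y0 − g t = −24.85 m/s; vₓ = 4.933 m/s.
Angle below horizontal: arctan(|v_y|/vₓ) = arctan(24.85/4.933) = 78.77°.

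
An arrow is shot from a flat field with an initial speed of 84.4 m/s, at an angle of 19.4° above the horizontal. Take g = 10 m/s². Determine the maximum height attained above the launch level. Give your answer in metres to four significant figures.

Horizontal component vₓ = 84.40 cos 19.4° = 79.61 m/s; vertical v_y0 = 84.40 sin 19.4° = 28.03 m/s.
At the apex v_y = 0, so H = v_y0²/(2g) = 28.03²/20.00 = 39.30 m.

39.30 m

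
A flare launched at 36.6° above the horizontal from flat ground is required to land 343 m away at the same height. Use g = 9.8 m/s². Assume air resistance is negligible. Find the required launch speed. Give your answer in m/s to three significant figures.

59.3 m/s

On level ground R = v₀² sin 2θ / g ⇒ v₀ = √(gR / sin 2θ).
v₀ = √(9.80 × 343 / sin 73.20°) = √(3361 / 0.9573) = √3511.3 = 59.26 m/s.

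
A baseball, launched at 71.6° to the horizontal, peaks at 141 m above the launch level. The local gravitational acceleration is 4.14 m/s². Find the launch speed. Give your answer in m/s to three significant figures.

At the peak v_y = 0, so v_y0 = √(2gH) = √(2 × 4.14 × 141) = 34.17 m/s.
v_y0 = v₀ sin θ ⇒ v₀ = 34.17 / sin 71.6° = 36.01 m/s.

36.0 m/s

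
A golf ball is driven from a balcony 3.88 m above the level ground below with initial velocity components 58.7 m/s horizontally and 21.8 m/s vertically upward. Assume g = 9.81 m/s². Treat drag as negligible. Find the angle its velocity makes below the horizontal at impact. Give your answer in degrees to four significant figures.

21.80°

Vertical motion (up positive, ground at y = 0): 4.905 t² − (21.80) t − 3.88 = 0, so t = (21.80 + √(21.80² + 2·9.81·3.88)) / 9.81 = (21.80 + 23.48) / 9.81 = 4.616 s.
At impact: v_y = v_y0 − g t = −23.48 m/s; vₓ = 58.70 m/s.
Angle below horizontal: arctan(|v_y|/vₓ) = arctan(23.48/58.70) = 21.80°.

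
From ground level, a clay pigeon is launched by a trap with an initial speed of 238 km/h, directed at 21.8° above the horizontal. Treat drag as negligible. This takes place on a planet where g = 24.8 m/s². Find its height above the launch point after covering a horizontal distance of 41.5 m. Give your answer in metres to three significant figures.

10.9 m

Convert: 238 km/h = 238/3.6 = 66.11 m/s.
Horizontal component vₓ = 66.11 cos 21.8° = 61.38 m/s; vertical v_y0 = 66.11 sin 21.8° = 24.55 m/s.
x = vₓ t ⇒ t = 41.5/61.38 = 0.6761 s.
Height: y = v_y0 t − ½ g t² = 24.55 × 0.6761 − 12.40 × 0.6761² = 16.60 − 5.668 = 10.93 m.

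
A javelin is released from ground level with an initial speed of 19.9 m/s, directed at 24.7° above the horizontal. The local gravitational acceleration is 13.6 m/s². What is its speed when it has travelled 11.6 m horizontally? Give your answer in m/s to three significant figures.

18.1 m/s

Resolve: vₓ = 19.90 cos 24.7° = 18.08 m/s and v_y0 = 19.90 sin 24.7° = 8.316 m/s.
At x = 11.6 m, t = x/vₓ = 11.6/18.08 = 0.6416 s.
Vertical velocity there: v_y = v_y0 − g t = 8.316 − 13.6 × 0.6416 = −0.4104 m/s.
Speed: √(vₓ² + v_y²) = √(18.08² + 0.4104²) = 18.08 m/s.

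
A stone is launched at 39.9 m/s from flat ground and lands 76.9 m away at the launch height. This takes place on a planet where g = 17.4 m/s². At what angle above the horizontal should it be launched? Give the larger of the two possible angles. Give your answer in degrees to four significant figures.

From R = (v₀²/g) sin 2θ: sin 2θ = 17.4 × 76.9 / 1592.0 = 0.8405.
2θ = 57.19° or 180° − 57.19° = 122.8°, so θ = 28.60° or 61.40°.
The larger angle is 61.40°.

61.40°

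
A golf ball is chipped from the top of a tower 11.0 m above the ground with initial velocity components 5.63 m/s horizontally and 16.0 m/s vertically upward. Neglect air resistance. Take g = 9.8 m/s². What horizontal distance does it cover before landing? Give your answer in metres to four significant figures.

Vertical motion (up positive, ground at y = 0): 4.900 t² − (16.00) t − 11.0 = 0, so t = (16.00 + √(16.00² + 2·9.80·11.0)) / 9.80 = (16.00 + 21.72) / 9.80 = 3.849 s.
Horizontal distance: R = vₓ t = 5.630 × 3.849 = 21.67 m.

21.67 m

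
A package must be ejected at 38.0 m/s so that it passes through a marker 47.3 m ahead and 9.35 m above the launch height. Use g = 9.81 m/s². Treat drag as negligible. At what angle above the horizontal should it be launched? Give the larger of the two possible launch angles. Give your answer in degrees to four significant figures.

80.29°

Trajectory: y = x tanθ − g x² (1 + tan²θ)/(2v₀²). With x = 47.3, y = 9.35, v₀ = 38.0, g = 9.81:
7.600 tan²θ − 47.3 tanθ + (16.95) = 0.
tanθ = [47.3 ± √(47.3² − 4 × 7.600 × (16.95))] / (2 × 7.600) = (47.3 ± 41.50) / 15.20, giving tanθ = 0.3818 or 5.842.
θ = 20.89° or 80.29°; the larger is 80.29°.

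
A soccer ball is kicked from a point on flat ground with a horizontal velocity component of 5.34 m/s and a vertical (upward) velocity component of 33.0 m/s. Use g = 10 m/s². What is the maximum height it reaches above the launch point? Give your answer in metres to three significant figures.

Maximum height: H = v_y0² / (2g) = 33.00² / (2 × 10.0) = 54.45 m.

54.4 m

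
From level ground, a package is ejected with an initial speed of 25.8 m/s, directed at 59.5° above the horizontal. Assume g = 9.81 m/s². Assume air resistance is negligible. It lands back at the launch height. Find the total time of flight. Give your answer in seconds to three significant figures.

4.53 s

Resolve: vₓ = 25.80 cos 59.5° = 13.09 m/s and v_y0 = 25.80 sin 59.5° = 22.23 m/s.
Time of flight on level ground: T = 2 v_y0 / g = 2 × 22.23 / 9.81 = 4.532 s.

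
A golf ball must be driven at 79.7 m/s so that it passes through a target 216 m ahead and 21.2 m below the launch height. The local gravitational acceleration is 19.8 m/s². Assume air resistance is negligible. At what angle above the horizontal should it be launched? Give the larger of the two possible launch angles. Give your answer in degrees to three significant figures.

69.7°

Trajectory: y = x tanθ − g x² (1 + tan²θ)/(2v₀²). With x = 216, y = −21.2, v₀ = 79.7, g = 19.8:
72.72 tan²θ − 216 tanθ + (51.52) = 0.
tanθ = [216 ± √(216² − 4 × 72.72 × (51.52))] / (2 × 72.72) = (216 ± 178.0) / 145.4, giving tanθ = 0.2615 or 2.709.
θ = 14.66° or 69.74°; the larger is 69.74°.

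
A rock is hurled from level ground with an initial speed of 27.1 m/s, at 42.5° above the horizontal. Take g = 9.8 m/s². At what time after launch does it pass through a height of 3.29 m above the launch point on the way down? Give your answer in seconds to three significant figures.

Horizontal component vₓ = 27.10 cos 42.5° = 19.98 m/s; vertical v_y0 = 27.10 sin 42.5° = 18.31 m/s.
Require v_y0 t − ½ g t² = 3.29, i.e. 4.900 t² − 18.31 t + 3.29 = 0.
t = [18.31 ± √(18.31² − 2·9.80·3.29)] / 9.80 = (18.31 ± 16.45) / 9.80, so t = 0.1893 s or t = 3.547 s.
The descending-branch root is 3.547 s.

3.55 s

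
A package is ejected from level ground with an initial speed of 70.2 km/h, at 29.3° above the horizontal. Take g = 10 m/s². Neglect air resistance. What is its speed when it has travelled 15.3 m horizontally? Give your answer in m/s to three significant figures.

Convert: 70.2 km/h = 70.2/3.6 = 19.50 m/s.
Resolve: vₓ = 19.50 cos 29.3° = 17.01 m/s and v_y0 = 19.50 sin 29.3° = 9.543 m/s.
x = vₓ t ⇒ t = 15.3/17.01 = 0.8997 s.
Vertical velocity there: v_y = v_y0 − g t = 9.543 − 10.0 × 0.8997 = 0.5458 m/s.
Speed: √(vₓ² + v_y²) = √(17.01² + 0.5458²) = 17.01 m/s.

17.0 m/s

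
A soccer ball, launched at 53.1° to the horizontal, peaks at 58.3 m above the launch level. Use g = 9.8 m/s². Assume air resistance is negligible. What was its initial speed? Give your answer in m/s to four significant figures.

At the peak v_y = 0, so v_y0 = √(2gH) = √(2 × 9.80 × 58.3) = 33.80 m/s.
v_y0 = v₀ sin θ ⇒ v₀ = 33.80 / sin 53.1° = 42.27 m/s.

42.27 m/s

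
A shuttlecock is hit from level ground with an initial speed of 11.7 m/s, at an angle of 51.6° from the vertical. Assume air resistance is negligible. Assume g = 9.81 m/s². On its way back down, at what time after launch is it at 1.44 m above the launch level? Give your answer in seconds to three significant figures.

vₓ = 11.70 sin 51.6° = 9.169 m/s; v_y0 = 11.70 cos 51.6° = 7.267 m/s.
Set y = v_y0 t − ½ g t² = 1.44: 4.905 t² − 7.267 t + 1.44 = 0.
t = [7.267 ± √(7.267² − 2·9.81·1.44)] / 9.81 = (7.267 ± 4.956) / 9.81, so t = 0.2356 s or t = 1.246 s.
The descending-branch root is 1.246 s.

1.25 s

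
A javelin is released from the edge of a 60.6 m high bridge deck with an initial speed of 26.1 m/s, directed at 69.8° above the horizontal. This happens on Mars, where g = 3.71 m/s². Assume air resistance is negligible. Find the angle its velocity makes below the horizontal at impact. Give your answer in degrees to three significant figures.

74.5°

Resolve: vₓ = 26.10 cos 69.8° = 9.012 m/s and v_y0 = 26.10 sin 69.8° = 24.49 m/s.
With up positive and y = 0 at the ground: y(t) = 60.6 + (24.49) t − 1.855 t². Setting y = 0 and taking the positive root: t = [24.49 + √(24.49² + 2·3.71·60.6)] / 3.71 = (24.49 + 32.40) / 3.71 = 15.33 s.
At impact: v_y = v_y0 − g t = −32.40 m/s; vₓ = 9.012 m/s.
Angle below horizontal: arctan(|v_y|/vₓ) = arctan(32.40/9.012) = 74.45°.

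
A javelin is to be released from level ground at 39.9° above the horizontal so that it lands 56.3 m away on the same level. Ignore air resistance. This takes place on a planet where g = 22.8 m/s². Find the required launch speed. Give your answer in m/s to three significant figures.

36.1 m/s

Level-ground range: R = v₀² sin(2θ)/g, so v₀ = √(gR / sin 2θ).
v₀ = √(22.8 × 56.3 / sin 79.80°) = √(1284 / 0.9842) = √1304.3 = 36.11 m/s.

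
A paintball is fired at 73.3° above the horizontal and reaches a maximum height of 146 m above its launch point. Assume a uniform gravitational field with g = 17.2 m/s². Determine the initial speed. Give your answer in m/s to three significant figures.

74.0 m/s

At the peak v_y = 0, so v_y0 = √(2gH) = √(2 × 17.2 × 146) = 70.87 m/s.
v_y0 = v₀ sin θ ⇒ v₀ = 70.87 / sin 73.3° = 73.99 m/s.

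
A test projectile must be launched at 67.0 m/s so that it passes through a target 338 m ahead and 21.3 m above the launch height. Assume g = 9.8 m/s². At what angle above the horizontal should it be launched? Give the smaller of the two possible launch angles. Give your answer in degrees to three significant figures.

28.3°

Trajectory: y = x tanθ − g x² (1 + tan²θ)/(2v₀²). With x = 338, y = 21.3, v₀ = 67.0, g = 9.80:
124.7 tan²θ − 338 tanθ + (146.0) = 0.
tanθ = [338 ± √(338² − 4 × 124.7 × (146.0))] / (2 × 124.7) = (338 ± 203.5) / 249.4, giving tanθ = 0.5393 or 2.171.
θ = 28.34° or 65.27°; the smaller is 28.34°.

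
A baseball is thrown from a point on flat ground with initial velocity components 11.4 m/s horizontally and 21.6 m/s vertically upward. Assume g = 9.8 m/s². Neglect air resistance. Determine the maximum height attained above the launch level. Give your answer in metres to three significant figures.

Peak height H = v_y0² / (2g) = 466.56 / 19.60 = 23.80 m.

23.8 m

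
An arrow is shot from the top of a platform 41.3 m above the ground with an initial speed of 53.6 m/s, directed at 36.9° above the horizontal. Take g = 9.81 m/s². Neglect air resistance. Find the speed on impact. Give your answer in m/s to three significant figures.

60.7 m/s

Resolve: vₓ = 53.60 cos 36.9° = 42.86 m/s and v_y0 = 53.60 sin 36.9° = 32.18 m/s.
With up positive and y = 0 at the ground: y(t) = 41.3 + (32.18) t − 4.905 t². Setting y = 0 and taking the positive root: t = [32.18 + √(32.18² + 2·9.81·41.3)] / 9.81 = (32.18 + 42.97) / 9.81 = 7.660 s.
Vertical velocity at impact: v_y = v_y0 − g t = 32.18 − 9.81 × 7.660 = −42.97 m/s.
Speed: |v| = √(vₓ² + v_y²) = √(42.86² + 42.97²) = 60.69 m/s.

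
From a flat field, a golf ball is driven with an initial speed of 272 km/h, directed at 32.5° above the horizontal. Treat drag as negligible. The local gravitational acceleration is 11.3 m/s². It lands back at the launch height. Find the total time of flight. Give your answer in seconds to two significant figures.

7.2 s

Convert: 272 km/h = 272/3.6 = 75.56 m/s.
Components: vₓ = 75.56 cos 32.5° = 63.72 m/s, v_y0 = 75.56 sin 32.5° = 40.60 m/s.
Landing at launch height ⇒ T = 2 v_y0 / g = 2 × 40.60 / 11.3 = 7.185 s.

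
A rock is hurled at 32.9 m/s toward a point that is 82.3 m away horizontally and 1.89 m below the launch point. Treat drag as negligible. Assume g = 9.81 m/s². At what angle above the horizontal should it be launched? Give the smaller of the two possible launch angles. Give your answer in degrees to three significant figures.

22.5°

Trajectory: y = x tanθ − g x² (1 + tan²θ)/(2v₀²). With x = 82.3, y = −1.89, v₀ = 32.9, g = 9.81:
30.69 tan²θ − 82.3 tanθ + (28.80) = 0.
tanθ = [82.3 ± √(82.3² − 4 × 30.69 × (28.80))] / (2 × 30.69) = (82.3 ± 56.89) / 61.39, giving tanθ = 0.4139 or 2.267.
θ = 22.48° or 66.20°; the smaller is 22.48°.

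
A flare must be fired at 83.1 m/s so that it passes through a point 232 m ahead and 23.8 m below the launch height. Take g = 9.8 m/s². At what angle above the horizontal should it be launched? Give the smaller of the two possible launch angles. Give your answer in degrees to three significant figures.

3.59°

Trajectory: y = x tanθ − g x² (1 + tan²θ)/(2v₀²). With x = 232, y = −23.8, v₀ = 83.1, g = 9.80:
38.19 tan²θ − 232 tanθ + (14.39) = 0.
tanθ = [232 ± √(232² − 4 × 38.19 × (14.39))] / (2 × 38.19) = (232 ± 227.2) / 76.38, giving tanθ = 0.06268 or 6.012.
θ = 3.587° or 80.56°; the smaller is 3.587°.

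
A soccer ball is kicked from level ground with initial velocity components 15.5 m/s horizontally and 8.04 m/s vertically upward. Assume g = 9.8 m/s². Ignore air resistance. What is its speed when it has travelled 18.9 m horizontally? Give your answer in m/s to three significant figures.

16.0 m/s

At x = 18.9 m, t = x/vₓ = 18.9/15.50 = 1.219 s.
Vertical velocity there: v_y = v_y0 − g t = 8.040 − 9.80 × 1.219 = −3.910 m/s.
Speed: √(vₓ² + v_y²) = √(15.50² + 3.910²) = 15.99 m/s.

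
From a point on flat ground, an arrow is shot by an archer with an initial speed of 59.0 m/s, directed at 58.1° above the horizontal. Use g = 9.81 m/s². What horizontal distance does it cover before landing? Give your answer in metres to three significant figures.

Resolve: vₓ = 59.00 cos 58.1° = 31.18 m/s and v_y0 = 59.00 sin 58.1° = 50.09 m/s.
Flight time T = 2 v_y0 / g = 10.21 s.
Horizontal distance R = vₓ T = 31.18 × 10.21 = 318.4 m.

318 m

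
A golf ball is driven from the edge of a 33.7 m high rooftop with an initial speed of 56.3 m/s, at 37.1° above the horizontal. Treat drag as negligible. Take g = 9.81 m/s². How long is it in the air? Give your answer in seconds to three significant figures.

vₓ = 56.30 cos 37.1° = 44.90 m/s; v_y0 = 56.30 sin 37.1° = 33.96 m/s.
With up positive and y = 0 at the ground: y(t) = 33.7 + (33.96) t − 4.905 t². Setting y = 0 and taking the positive root: t = [33.96 + √(33.96² + 2·9.81·33.7)] / 9.81 = (33.96 + 42.60) / 9.81 = 7.804 s.

7.80 s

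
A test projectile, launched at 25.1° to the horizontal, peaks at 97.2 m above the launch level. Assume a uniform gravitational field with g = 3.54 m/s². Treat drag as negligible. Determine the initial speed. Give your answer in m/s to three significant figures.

At the peak v_y = 0, so v_y0 = √(2gH) = √(2 × 3.54 × 97.2) = 26.23 m/s.
v_y0 = v₀ sin θ ⇒ v₀ = 26.23 / sin 25.1° = 61.84 m/s.

61.8 m/s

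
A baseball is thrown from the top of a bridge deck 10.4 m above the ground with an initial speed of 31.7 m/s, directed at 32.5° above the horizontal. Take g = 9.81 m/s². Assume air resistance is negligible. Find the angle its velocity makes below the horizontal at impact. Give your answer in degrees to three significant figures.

Resolve: vₓ = 31.70 cos 32.5° = 26.74 m/s and v_y0 = 31.70 sin 32.5° = 17.03 m/s.
Vertical motion (up positive, ground at y = 0): 4.905 t² − (17.03) t − 10.4 = 0, so t = (17.03 + √(17.03² + 2·9.81·10.4)) / 9.81 = (17.03 + 22.23) / 9.81 = 4.002 s.
At impact: v_y = v_y0 − g t = −22.23 m/s; vₓ = 26.74 m/s.
Angle below horizontal: arctan(|v_y|/vₓ) = arctan(22.23/26.74) = 39.74°.

39.7°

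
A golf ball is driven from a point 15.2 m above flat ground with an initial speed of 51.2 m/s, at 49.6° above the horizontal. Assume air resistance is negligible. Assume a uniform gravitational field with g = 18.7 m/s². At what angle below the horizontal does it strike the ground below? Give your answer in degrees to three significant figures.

vₓ = 51.20 cos 49.6° = 33.18 m/s; v_y0 = 51.20 sin 49.6° = 38.99 m/s.
Vertical motion (up positive, ground at y = 0): 9.350 t² − (38.99) t − 15.2 = 0, so t = (38.99 + √(38.99² + 2·18.7·15.2)) / 18.7 = (38.99 + 45.70) / 18.7 = 4.529 s.
At impact: v_y = v_y0 − g t = −45.70 m/s; vₓ = 33.18 m/s.
Angle below horizontal: arctan(|v_y|/vₓ) = arctan(45.70/33.18) = 54.02°.

54.0°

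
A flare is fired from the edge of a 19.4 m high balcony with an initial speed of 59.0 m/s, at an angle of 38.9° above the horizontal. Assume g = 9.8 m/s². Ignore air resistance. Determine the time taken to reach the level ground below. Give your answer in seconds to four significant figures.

8.053 s

Resolve: vₓ = 59.00 cos 38.9° = 45.92 m/s and v_y0 = 59.00 sin 38.9° = 37.05 m/s.
Vertical motion (up positive, ground at y = 0): 4.900 t² − (37.05) t − 19.4 = 0, so t = (37.05 + √(37.05² + 2·9.80·19.4)) / 9.80 = (37.05 + 41.87) / 9.80 = 8.053 s.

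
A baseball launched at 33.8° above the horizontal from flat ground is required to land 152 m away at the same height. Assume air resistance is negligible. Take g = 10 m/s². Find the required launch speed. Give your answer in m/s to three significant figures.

40.5 m/s

Level-ground range: R = v₀² sin(2θ)/g, so v₀ = √(gR / sin 2θ).
v₀ = √(10.0 × 152 / sin 67.60°) = √(1520 / 0.9245) = √1644.1 = 40.55 m/s.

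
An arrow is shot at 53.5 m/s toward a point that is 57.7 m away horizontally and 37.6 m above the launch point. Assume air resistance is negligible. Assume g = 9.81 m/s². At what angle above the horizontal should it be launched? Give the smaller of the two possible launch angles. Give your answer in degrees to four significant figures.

39.23°

Trajectory: y = x tanθ − g x² (1 + tan²θ)/(2v₀²). With x = 57.7, y = 37.6, v₀ = 53.5, g = 9.81:
5.705 tan²θ − 57.7 tanθ + (43.31) = 0.
tanθ = [57.7 ± √(57.7² − 4 × 5.705 × (43.31))] / (2 × 5.705) = (57.7 ± 48.38) / 11.41, giving tanθ = 0.8164 or 9.297.
θ = 39.23° or 83.86°; the smaller is 39.23°.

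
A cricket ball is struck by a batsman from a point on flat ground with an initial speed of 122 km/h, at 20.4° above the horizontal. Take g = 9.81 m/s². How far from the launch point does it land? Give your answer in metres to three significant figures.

Convert: 122 km/h = 122/3.6 = 33.89 m/s.
Components: vₓ = 33.89 cos 20.4° = 31.76 m/s, v_y0 = 33.89 sin 20.4° = 11.81 m/s.
Flight time T = 2 v_y0 / g = 2.408 s.
Range: R = vₓ T = 31.76 × 2.408 = 76.50 m.

76.5 m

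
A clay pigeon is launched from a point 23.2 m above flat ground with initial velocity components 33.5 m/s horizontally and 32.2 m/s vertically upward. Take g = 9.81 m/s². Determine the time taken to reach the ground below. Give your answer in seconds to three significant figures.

The projectile lands when y = 23.2 + (32.20) t − ½·9.81·t² = 0. Positive root: t = (32.20 + √(32.20² + 2·9.81·23.2)) / 9.81 = (32.20 + 38.63) / 9.81 = 7.220 s.

7.22 s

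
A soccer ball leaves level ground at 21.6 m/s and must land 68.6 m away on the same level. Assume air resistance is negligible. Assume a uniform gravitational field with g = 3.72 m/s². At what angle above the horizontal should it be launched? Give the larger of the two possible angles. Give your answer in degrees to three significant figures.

73.4°

Level-ground range R = v₀² sin(2θ)/g ⇒ sin(2θ) = gR/v₀² = 3.72 × 68.6 / 21.6² = 0.5470.
2θ = 33.16° or 180° − 33.16° = 146.8°, so θ = 16.58° or 73.42°.
The larger angle is 73.42°.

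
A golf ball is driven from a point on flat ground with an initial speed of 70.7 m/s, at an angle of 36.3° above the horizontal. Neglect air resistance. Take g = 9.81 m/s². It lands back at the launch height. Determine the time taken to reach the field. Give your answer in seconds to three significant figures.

8.53 s

Components: vₓ = 70.70 cos 36.3° = 56.98 m/s, v_y0 = 70.70 sin 36.3° = 41.86 m/s.
Time of flight on level ground: T = 2 v_y0 / g = 2 × 41.86 / 9.81 = 8.533 s.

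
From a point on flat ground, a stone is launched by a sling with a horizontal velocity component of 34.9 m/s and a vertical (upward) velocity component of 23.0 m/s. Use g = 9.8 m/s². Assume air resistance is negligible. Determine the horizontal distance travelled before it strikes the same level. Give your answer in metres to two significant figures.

Time aloft: T = 2 v_y0 / g = 2 × 23.00 / 9.80 = 4.694 s.
Range: R = vₓ T = 34.90 × 4.694 = 163.8 m.

160 m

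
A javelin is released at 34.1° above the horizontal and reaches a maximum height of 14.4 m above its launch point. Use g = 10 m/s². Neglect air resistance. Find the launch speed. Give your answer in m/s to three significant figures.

At the peak v_y = 0, so v_y0 = √(2gH) = √(2 × 10.0 × 14.4) = 16.97 m/s.
v_y0 = v₀ sin θ ⇒ v₀ = 16.97 / sin 34.1° = 30.27 m/s.

30.3 m/s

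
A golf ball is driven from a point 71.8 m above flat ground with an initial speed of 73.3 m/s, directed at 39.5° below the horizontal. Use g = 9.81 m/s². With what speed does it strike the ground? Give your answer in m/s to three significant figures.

Horizontal component vₓ = 73.30 cos 39.5° = 56.56 m/s; vertical v_y0 = −46.62 m/s (downward).
Vertical motion (up positive, ground at y = 0): 4.905 t² − (−46.62) t − 71.8 = 0, so t = (−46.62 + √(46.62² + 2·9.81·71.8)) / 9.81 = (−46.62 + 59.85) / 9.81 = 1.349 s.
Vertical velocity at impact: v_y = v_y0 − g t = −46.62 − 9.81 × 1.349 = −59.85 m/s.
Speed: |v| = √(vₓ² + v_y²) = √(56.56² + 59.85²) = 82.35 m/s.

82.4 m/s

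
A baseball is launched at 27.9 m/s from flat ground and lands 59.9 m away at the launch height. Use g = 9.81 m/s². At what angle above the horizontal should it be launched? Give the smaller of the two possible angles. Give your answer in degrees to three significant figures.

24.5°

From R = (v₀²/g) sin 2θ: sin 2θ = 9.81 × 59.9 / 778.41 = 0.7549.
2θ = 49.02° or 180° − 49.02° = 131.0°, so θ = 24.51° or 65.49°.
The smaller angle is 24.51°.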